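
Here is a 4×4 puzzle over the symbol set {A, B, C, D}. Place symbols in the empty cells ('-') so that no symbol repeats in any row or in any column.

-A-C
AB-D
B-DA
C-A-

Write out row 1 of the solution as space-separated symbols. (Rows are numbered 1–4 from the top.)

D A B C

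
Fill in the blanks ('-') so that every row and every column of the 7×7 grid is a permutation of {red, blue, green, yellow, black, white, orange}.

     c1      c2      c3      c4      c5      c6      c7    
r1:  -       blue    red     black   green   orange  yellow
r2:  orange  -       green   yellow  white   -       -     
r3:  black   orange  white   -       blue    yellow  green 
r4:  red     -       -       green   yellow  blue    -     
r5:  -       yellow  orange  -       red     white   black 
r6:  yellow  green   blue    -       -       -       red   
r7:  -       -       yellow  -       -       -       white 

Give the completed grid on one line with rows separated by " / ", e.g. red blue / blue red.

white blue red black green orange yellow / orange black green yellow white red blue / black orange white red blue yellow green / red white black green yellow blue orange / green yellow orange blue red white black / yellow green blue white orange black red / blue red yellow orange black green white

(r1,c1) = white
(r2,c7) = blue
(r3,c4) = red
(r4,c3) = black
(r4,c7) = orange
(r5,c4) = blue
(r6,c6) = black
(r7,c4) = orange
(r7,c5) = black
(r2,c6) = red
(r4,c2) = white
(r5,c1) = green
(r6,c4) = white
(r6,c5) = orange
(r7,c1) = blue
(r7,c2) = red
(r7,c6) = green
(r2,c2) = black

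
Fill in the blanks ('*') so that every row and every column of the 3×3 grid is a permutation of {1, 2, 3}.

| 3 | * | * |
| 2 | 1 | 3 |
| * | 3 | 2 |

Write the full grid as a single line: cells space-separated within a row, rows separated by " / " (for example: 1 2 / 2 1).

3 2 1 / 2 1 3 / 1 3 2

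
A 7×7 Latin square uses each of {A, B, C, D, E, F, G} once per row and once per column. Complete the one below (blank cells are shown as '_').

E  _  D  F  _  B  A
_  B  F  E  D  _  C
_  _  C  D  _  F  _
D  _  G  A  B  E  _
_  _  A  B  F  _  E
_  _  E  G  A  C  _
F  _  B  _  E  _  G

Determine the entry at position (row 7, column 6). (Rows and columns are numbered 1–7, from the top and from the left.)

At row 3, column 5: row 3 has {C,D,F}; column 5 has {A,B,D,E,F}; that leaves G.
At row 3, column 7: row 3 has {C,D,F,G}; column 7 has {A,C,E,G}; that leaves B.
At row 4, column 7: row 4 has {A,B,D,E,G}; column 7 has {A,B,C,E,G}; that leaves F.
At row 6, column 1: row 6 has {A,C,E,G}; column 1 has {D,E,F}; that leaves B.
At row 6, column 7: row 6 has {A,B,C,E,G}; column 7 has {A,B,C,E,F,G}; that leaves D.
At row 7, column 4: row 7 has {B,E,F,G}; column 4 has {A,B,D,E,F,G}; that leaves C.
At row 1, column 5: row 1 has {A,B,D,E,F}; column 5 has {A,B,D,E,F,G}; that leaves C.
At row 3, column 1: row 3 has {B,C,D,F,G}; column 1 has {B,D,E,F}; that leaves A.
At row 3, column 2: row 3 has {A,B,C,D,F,G}; column 2 has {B}; that leaves E.
At row 4, column 2: row 4 has {A,B,D,E,F,G}; column 2 has {B,E}; that leaves C.
At row 6, column 2: row 6 has {A,B,C,D,E,G}; column 2 has {B,C,E}; that leaves F.
At row 1, column 2: row 1 has {A,B,C,D,E,F}; column 2 has {B,C,E,F}; that leaves G.
At row 2, column 1: row 2 has {B,C,D,E,F}; column 1 has {A,B,D,E,F}; that leaves G.
At row 2, column 6: row 2 has {B,C,D,E,F,G}; column 6 has {B,C,E,F}; that leaves A.
At row 5, column 1: row 5 has {A,B,E,F}; column 1 has {A,B,D,E,F,G}; that leaves C.
At row 5, column 2: row 5 has {A,B,C,E,F}; column 2 has {B,C,E,F,G}; that leaves D.
At row 5, column 6: row 5 has {A,B,C,D,E,F}; column 6 has {A,B,C,E,F}; that leaves G.
At row 7, column 2: row 7 has {B,C,E,F,G}; column 2 has {B,C,D,E,F,G}; that leaves A.
At row 7, column 6: row 7 has {A,B,C,E,F,G}; column 6 has {A,B,C,E,F,G}; that leaves D.

D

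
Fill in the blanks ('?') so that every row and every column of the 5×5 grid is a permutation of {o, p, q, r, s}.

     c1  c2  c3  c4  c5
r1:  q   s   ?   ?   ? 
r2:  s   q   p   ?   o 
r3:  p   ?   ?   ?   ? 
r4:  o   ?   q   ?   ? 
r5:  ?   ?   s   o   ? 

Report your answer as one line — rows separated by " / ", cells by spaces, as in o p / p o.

q s o p r / s q p r o / p o r q s / o r q s p / r p s o q

At row 2, column 4: row 2 has {o,p,q,s}; column 4 has {o}; that leaves r.
At row 5, column 1: row 5 has {o,s}; column 1 has {o,p,q,s}; that leaves r.
At row 5, column 2: row 5 has {o,r,s}; column 2 has {q,s}; that leaves p.
At row 5, column 5: row 5 has {o,p,r,s}; column 5 has {o}; that leaves q.
At row 1, column 4: row 1 has {q,s}; column 4 has {o,r}; that leaves p.
At row 1, column 5: row 1 has {p,q,s}; column 5 has {o,q}; that leaves r.
At row 3, column 5: row 3 has {p}; column 5 has {o,q,r}; that leaves s.
At row 4, column 2: row 4 has {o,q}; column 2 has {p,q,s}; that leaves r.
At row 4, column 4: row 4 has {o,q,r}; column 4 has {o,p,r}; that leaves s.
At row 4, column 5: row 4 has {o,q,r,s}; column 5 has {o,q,r,s}; that leaves p.
At row 1, column 3: row 1 has {p,q,r,s}; column 3 has {p,q,s}; that leaves o.
At row 3, column 2: row 3 has {p,s}; column 2 has {p,q,r,s}; that leaves o.
At row 3, column 3: row 3 has {o,p,s}; column 3 has {o,p,q,s}; that leaves r.
At row 3, column 4: row 3 has {o,p,r,s}; column 4 has {o,p,r,s}; that leaves q.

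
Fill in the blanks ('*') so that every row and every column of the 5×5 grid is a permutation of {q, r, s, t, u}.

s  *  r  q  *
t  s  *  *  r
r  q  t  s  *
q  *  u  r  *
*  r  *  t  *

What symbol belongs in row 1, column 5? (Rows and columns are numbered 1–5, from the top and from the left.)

t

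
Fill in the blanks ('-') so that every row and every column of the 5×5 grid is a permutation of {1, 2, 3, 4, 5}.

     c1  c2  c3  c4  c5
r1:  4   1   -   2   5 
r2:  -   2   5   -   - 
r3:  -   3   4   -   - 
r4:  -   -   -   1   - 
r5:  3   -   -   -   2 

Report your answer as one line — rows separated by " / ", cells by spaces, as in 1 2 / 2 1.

4 1 3 2 5 / 1 2 5 3 4 / 2 3 4 5 1 / 5 4 2 1 3 / 3 5 1 4 2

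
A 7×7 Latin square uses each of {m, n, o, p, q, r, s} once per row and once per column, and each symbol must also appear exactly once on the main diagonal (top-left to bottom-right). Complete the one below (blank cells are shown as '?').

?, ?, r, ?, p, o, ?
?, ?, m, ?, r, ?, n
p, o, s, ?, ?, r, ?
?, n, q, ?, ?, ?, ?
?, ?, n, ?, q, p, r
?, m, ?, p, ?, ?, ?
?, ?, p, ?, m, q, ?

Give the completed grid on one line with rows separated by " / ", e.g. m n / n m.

m q r n p o s / q p m o r s n / p o s q n r m / s n q r o m p / o s n m q p r / r m o p s n q / n r p s m q o

At row 2, column 2: row 2 has {m,n,r}; column 2 has {m,n,o}; the diagonal has {q,s}; that leaves p.
At row 2, column 6: row 2 has {m,n,p,r}; column 6 has {o,p,q,r}; that leaves s.
At row 3, column 5: row 3 has {o,p,r,s}; column 5 has {m,p,q,r}; that leaves n.
At row 4, column 6: row 4 has {n,q}; column 6 has {o,p,q,r,s}; that leaves m.
At row 5, column 2: row 5 has {n,p,q,r}; column 2 has {m,n,o,p}; that leaves s.
At row 6, column 3: row 6 has {m,p}; column 3 has {m,n,p,q,r,s}; that leaves o.
At row 6, column 5: row 6 has {m,o,p}; column 5 has {m,n,p,q,r}; that leaves s.
At row 6, column 6: row 6 has {m,o,p,s}; column 6 has {m,o,p,q,r,s}; the diagonal has {p,q,s}; that leaves n.
At row 6, column 7: row 6 has {m,n,o,p,s}; column 7 has {n,r}; that leaves q.
At row 7, column 2: row 7 has {m,p,q}; column 2 has {m,n,o,p,s}; that leaves r.
At row 7, column 7: row 7 has {m,p,q,r}; column 7 has {n,q,r}; the diagonal has {n,p,q,s}; that leaves o.
At row 1, column 1: row 1 has {o,p,r}; column 1 has {p}; the diagonal has {n,o,p,q,s}; that leaves m.
At row 1, column 2: row 1 has {m,o,p,r}; column 2 has {m,n,o,p,r,s}; that leaves q.
At row 1, column 7: row 1 has {m,o,p,q,r}; column 7 has {n,o,q,r}; that leaves s.
At row 3, column 7: row 3 has {n,o,p,r,s}; column 7 has {n,o,q,r,s}; that leaves m.
At row 4, column 4: row 4 has {m,n,q}; column 4 has {p}; the diagonal has {m,n,o,p,q,s}; that leaves r.
At row 4, column 5: row 4 has {m,n,q,r}; column 5 has {m,n,p,q,r,s}; that leaves o.
At row 4, column 7: row 4 has {m,n,o,q,r}; column 7 has {m,n,o,q,r,s}; that leaves p.
At row 5, column 1: row 5 has {n,p,q,r,s}; column 1 has {m,p}; that leaves o.
At row 5, column 4: row 5 has {n,o,p,q,r,s}; column 4 has {p,r}; that leaves m.
At row 6, column 1: row 6 has {m,n,o,p,q,s}; column 1 has {m,o,p}; that leaves r.
At row 1, column 4: row 1 has {m,o,p,q,r,s}; column 4 has {m,p,r}; that leaves n.
At row 2, column 1: row 2 has {m,n,p,r,s}; column 1 has {m,o,p,r}; that leaves q.
At row 2, column 4: row 2 has {m,n,p,q,r,s}; column 4 has {m,n,p,r}; that leaves o.
At row 3, column 4: row 3 has {m,n,o,p,r,s}; column 4 has {m,n,o,p,r}; that leaves q.
At row 4, column 1: row 4 has {m,n,o,p,q,r}; column 1 has {m,o,p,q,r}; that leaves s.
At row 7, column 1: row 7 has {m,o,p,q,r}; column 1 has {m,o,p,q,r,s}; that leaves n.
At row 7, column 4: row 7 has {m,n,o,p,q,r}; column 4 has {m,n,o,p,q,r}; that leaves s.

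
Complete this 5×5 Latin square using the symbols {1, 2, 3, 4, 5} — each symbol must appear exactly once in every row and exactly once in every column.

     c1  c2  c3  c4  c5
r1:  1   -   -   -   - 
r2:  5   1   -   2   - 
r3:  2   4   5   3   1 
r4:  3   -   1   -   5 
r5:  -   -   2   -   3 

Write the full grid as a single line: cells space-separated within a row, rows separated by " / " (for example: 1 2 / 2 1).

1 3 4 5 2 / 5 1 3 2 4 / 2 4 5 3 1 / 3 2 1 4 5 / 4 5 2 1 3

(r2,c5) = 4
(r4,c2) = 2
(r4,c4) = 4
(r5,c1) = 4
(r5,c2) = 5
(r5,c4) = 1
(r1,c2) = 3
(r1,c3) = 4
(r1,c4) = 5
(r1,c5) = 2
(r2,c3) = 3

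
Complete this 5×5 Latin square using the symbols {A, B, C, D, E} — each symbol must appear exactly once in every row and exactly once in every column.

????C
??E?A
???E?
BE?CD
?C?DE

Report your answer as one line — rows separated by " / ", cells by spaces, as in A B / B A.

E B D A C / C D E B A / D A C E B / B E A C D / A C B D E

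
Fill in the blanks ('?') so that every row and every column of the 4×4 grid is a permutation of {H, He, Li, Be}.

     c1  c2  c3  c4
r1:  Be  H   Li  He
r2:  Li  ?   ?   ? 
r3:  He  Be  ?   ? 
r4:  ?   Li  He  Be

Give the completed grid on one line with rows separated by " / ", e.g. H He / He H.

(r2,c2) = He
(r2,c4) = H
(r3,c3) = H
(r3,c4) = Li
(r4,c1) = H
(r2,c3) = Be

Be H Li He / Li He Be H / He Be H Li / H Li He Be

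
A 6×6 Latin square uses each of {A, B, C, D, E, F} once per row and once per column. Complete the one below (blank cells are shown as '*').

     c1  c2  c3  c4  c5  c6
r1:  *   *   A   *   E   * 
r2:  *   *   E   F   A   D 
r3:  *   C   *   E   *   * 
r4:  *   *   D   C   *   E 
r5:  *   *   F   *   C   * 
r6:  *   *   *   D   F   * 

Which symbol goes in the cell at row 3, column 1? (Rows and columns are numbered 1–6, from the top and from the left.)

A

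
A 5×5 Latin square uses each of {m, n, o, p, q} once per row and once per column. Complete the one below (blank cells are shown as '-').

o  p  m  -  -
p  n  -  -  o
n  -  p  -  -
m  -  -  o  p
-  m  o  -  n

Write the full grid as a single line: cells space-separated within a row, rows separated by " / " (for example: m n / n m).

(r1,c5) = q
(r2,c3) = q
(r2,c4) = m
(r3,c4) = q
(r3,c5) = m
(r4,c2) = q
(r4,c3) = n
(r5,c1) = q
(r5,c4) = p
(r1,c4) = n
(r3,c2) = o

o p m n q / p n q m o / n o p q m / m q n o p / q m o p n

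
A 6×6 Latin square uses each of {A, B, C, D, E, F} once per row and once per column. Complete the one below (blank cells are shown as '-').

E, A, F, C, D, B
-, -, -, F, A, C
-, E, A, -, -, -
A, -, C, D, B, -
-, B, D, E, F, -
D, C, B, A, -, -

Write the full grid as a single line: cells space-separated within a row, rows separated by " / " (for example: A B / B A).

row 2 has {A,C,F}; column 1 has {A,D,E} — only B is left for (r2,c1).
row 2 has {A,B,C,F}; column 2 has {A,B,C,E} — only D is left for (r2,c2).
row 2 has {A,B,C,D,F}; column 3 has {A,B,C,D,F} — only E is left for (r2,c3).
row 3 has {A,E}; column 4 has {A,C,D,E,F} — only B is left for (r3,c4).
row 3 has {A,B,E}; column 5 has {A,B,D,F} — only C is left for (r3,c5).
row 4 has {A,B,C,D}; column 2 has {A,B,C,D,E} — only F is left for (r4,c2).
row 4 has {A,B,C,D,F}; column 6 has {B,C} — only E is left for (r4,c6).
row 5 has {B,D,E,F}; column 1 has {A,B,D,E} — only C is left for (r5,c1).
row 5 has {B,C,D,E,F}; column 6 has {B,C,E} — only A is left for (r5,c6).
row 6 has {A,B,C,D}; column 5 has {A,B,C,D,F} — only E is left for (r6,c5).
row 6 has {A,B,C,D,E}; column 6 has {A,B,C,E} — only F is left for (r6,c6).
row 3 has {A,B,C,E}; column 1 has {A,B,C,D,E} — only F is left for (r3,c1).
row 3 has {A,B,C,E,F}; column 6 has {A,B,C,E,F} — only D is left for (r3,c6).

E A F C D B / B D E F A C / F E A B C D / A F C D B E / C B D E F A / D C B A E F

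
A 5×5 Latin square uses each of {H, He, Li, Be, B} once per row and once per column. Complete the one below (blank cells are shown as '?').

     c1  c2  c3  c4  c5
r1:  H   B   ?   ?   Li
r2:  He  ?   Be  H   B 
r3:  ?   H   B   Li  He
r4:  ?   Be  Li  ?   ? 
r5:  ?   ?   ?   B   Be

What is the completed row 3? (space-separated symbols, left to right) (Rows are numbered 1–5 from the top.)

Be H B Li He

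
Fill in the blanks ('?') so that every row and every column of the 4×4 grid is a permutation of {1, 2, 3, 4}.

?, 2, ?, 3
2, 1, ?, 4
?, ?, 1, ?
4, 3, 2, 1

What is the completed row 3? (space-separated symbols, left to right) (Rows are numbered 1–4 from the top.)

(r1,c1): row 1 has {2,3}; column 1 has {2,4}, so it must be 1.
(r1,c3): row 1 has {1,2,3}; column 3 has {1,2}, so it must be 4.
(r2,c3): row 2 has {1,2,4}; column 3 has {1,2,4}, so it must be 3.
(r3,c1): row 3 has {1}; column 1 has {1,2,4}, so it must be 3.
(r3,c2): row 3 has {1,3}; column 2 has {1,2,3}, so it must be 4.
(r3,c4): row 3 has {1,3,4}; column 4 has {1,3,4}, so it must be 2.

3 4 1 2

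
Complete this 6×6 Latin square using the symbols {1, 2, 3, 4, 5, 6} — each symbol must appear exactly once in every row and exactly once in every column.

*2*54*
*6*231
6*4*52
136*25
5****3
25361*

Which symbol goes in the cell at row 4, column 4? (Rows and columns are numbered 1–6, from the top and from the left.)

4

(r1,c1) = 3
(r1,c3) = 1
(r1,c6) = 6
(r2,c1) = 4
(r2,c3) = 5
(r3,c2) = 1
(r3,c4) = 3
(r4,c4) = 4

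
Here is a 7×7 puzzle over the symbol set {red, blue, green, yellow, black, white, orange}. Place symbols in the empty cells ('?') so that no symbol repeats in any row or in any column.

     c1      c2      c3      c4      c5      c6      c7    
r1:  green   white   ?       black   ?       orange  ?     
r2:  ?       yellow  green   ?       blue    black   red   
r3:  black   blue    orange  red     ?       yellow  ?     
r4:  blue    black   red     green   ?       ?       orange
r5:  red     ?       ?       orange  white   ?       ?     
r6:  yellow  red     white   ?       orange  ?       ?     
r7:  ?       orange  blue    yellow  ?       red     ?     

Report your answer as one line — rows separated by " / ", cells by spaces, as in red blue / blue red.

green white yellow black red orange blue / orange yellow green white blue black red / black blue orange red green yellow white / blue black red green yellow white orange / red green black orange white blue yellow / yellow red white blue orange green black / white orange blue yellow black red green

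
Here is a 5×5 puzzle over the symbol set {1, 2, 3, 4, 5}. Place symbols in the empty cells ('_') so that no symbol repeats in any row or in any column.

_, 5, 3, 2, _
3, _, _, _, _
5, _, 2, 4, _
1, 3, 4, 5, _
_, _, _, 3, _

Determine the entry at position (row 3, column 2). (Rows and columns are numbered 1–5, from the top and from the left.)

Cell (r1,c1): row 1 has {2,3,5}; column 1 has {1,3,5} → 4.
Cell (r1,c5): row 1 has {2,3,4,5}; column 5 is empty so far → 1.
Cell (r2,c4): row 2 has {3}; column 4 has {2,3,4,5} → 1.
Cell (r3,c2): row 3 has {2,4,5}; column 2 has {3,5} → 1.

1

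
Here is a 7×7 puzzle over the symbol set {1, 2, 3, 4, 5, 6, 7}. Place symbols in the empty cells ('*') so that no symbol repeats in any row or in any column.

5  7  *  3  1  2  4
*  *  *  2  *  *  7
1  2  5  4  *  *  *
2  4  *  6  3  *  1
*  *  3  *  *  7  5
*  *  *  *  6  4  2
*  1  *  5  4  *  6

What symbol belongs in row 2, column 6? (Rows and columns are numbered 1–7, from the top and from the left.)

1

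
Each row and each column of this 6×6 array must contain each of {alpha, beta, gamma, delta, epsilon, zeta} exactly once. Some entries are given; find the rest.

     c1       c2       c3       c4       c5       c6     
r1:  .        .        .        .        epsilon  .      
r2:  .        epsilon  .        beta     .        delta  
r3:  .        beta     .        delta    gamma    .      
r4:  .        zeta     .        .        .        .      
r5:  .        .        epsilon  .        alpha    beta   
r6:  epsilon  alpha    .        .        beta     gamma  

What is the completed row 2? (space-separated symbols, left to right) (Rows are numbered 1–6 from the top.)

(r2,c5) = zeta
(r4,c5) = delta
(r6,c4) = zeta
(r5,c4) = gamma
(r6,c3) = delta
(r1,c4) = alpha
(r1,c6) = zeta
(r4,c4) = epsilon
(r4,c6) = alpha
(r5,c2) = delta
(r1,c2) = gamma
(r1,c3) = beta
(r3,c6) = epsilon
(r4,c3) = gamma
(r5,c1) = zeta
(r1,c1) = delta
(r2,c3) = alpha
(r3,c1) = alpha
(r3,c3) = zeta
(r4,c1) = beta
(r2,c1) = gamma

gamma epsilon alpha beta zeta delta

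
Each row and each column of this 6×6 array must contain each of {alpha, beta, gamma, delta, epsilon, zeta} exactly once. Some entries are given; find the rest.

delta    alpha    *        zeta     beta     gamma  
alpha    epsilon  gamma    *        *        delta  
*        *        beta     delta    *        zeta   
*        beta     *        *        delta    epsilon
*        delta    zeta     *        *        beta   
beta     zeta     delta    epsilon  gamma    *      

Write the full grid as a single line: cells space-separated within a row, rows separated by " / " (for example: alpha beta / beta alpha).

(r1,c3) = epsilon
(r2,c4) = beta
(r2,c5) = zeta
(r3,c2) = gamma
(r4,c3) = alpha
(r4,c4) = gamma
(r5,c4) = alpha
(r5,c5) = epsilon
(r6,c6) = alpha
(r3,c1) = epsilon
(r3,c5) = alpha
(r4,c1) = zeta
(r5,c1) = gamma

delta alpha epsilon zeta beta gamma / alpha epsilon gamma beta zeta delta / epsilon gamma beta delta alpha zeta / zeta beta alpha gamma delta epsilon / gamma delta zeta alpha epsilon beta / beta zeta delta epsilon gamma alpha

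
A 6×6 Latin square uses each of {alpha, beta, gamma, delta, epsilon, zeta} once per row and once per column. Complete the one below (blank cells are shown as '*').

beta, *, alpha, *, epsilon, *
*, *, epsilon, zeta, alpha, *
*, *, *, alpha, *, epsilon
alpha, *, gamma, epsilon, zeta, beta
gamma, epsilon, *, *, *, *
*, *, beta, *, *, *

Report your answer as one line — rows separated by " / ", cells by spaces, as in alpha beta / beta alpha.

row 2 has {alpha,epsilon,zeta}; column 1 has {alpha,beta,gamma} — only delta is left for (r2,c1).
row 2 has {alpha,delta,epsilon,zeta}; column 6 has {beta,epsilon} — only gamma is left for (r2,c6).
row 3 has {alpha,epsilon}; column 1 has {alpha,beta,gamma,delta} — only zeta is left for (r3,c1).
row 3 has {alpha,epsilon,zeta}; column 3 has {alpha,beta,gamma,epsilon} — only delta is left for (r3,c3).
row 4 has {alpha,beta,gamma,epsilon,zeta}; column 2 has {epsilon} — only delta is left for (r4,c2).
row 5 has {gamma,epsilon}; column 3 has {alpha,beta,gamma,delta,epsilon} — only zeta is left for (r5,c3).
row 6 has {beta}; column 1 has {alpha,beta,gamma,delta,zeta} — only epsilon is left for (r6,c1).
row 2 has {alpha,gamma,delta,epsilon,zeta}; column 2 has {delta,epsilon} — only beta is left for (r2,c2).
row 3 has {alpha,delta,epsilon,zeta}; column 2 has {beta,delta,epsilon} — only gamma is left for (r3,c2).
row 3 has {alpha,gamma,delta,epsilon,zeta}; column 5 has {alpha,epsilon,zeta} — only beta is left for (r3,c5).
row 5 has {gamma,epsilon,zeta}; column 5 has {alpha,beta,epsilon,zeta} — only delta is left for (r5,c5).
row 5 has {gamma,delta,epsilon,zeta}; column 6 has {beta,gamma,epsilon} — only alpha is left for (r5,c6).
row 6 has {beta,epsilon}; column 5 has {alpha,beta,delta,epsilon,zeta} — only gamma is left for (r6,c5).
row 1 has {alpha,beta,epsilon}; column 2 has {beta,gamma,delta,epsilon} — only zeta is left for (r1,c2).
row 1 has {alpha,beta,epsilon,zeta}; column 6 has {alpha,beta,gamma,epsilon} — only delta is left for (r1,c6).
row 5 has {alpha,gamma,delta,epsilon,zeta}; column 4 has {alpha,epsilon,zeta} — only beta is left for (r5,c4).
row 6 has {beta,gamma,epsilon}; column 2 has {beta,gamma,delta,epsilon,zeta} — only alpha is left for (r6,c2).
row 6 has {alpha,beta,gamma,epsilon}; column 4 has {alpha,beta,epsilon,zeta} — only delta is left for (r6,c4).
row 6 has {alpha,beta,gamma,delta,epsilon}; column 6 has {alpha,beta,gamma,delta,epsilon} — only zeta is left for (r6,c6).
row 1 has {alpha,beta,delta,epsilon,zeta}; column 4 has {alpha,beta,delta,epsilon,zeta} — only gamma is left for (r1,c4).

beta zeta alpha gamma epsilon delta / delta beta epsilon zeta alpha gamma / zeta gamma delta alpha beta epsilon / alpha delta gamma epsilon zeta beta / gamma epsilon zeta beta delta alpha / epsilon alpha beta delta gamma zeta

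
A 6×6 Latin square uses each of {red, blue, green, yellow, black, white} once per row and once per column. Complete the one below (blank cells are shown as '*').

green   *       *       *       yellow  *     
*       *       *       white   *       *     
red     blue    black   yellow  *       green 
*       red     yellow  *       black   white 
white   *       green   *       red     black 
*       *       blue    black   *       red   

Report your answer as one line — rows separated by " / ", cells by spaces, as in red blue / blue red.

Cell (r1,c6): row 1 has {green,yellow}; column 6 has {red,green,black,white} → blue.
Cell (r2,c3): row 2 has {white}; column 3 has {blue,green,yellow,black} → red.
Cell (r2,c6): row 2 has {red,white}; column 6 has {red,blue,green,black,white} → yellow.
Cell (r3,c5): row 3 has {red,blue,green,yellow,black}; column 5 has {red,yellow,black} → white.
Cell (r4,c1): row 4 has {red,yellow,black,white}; column 1 has {red,green,white} → blue.
Cell (r4,c4): row 4 has {red,blue,yellow,black,white}; column 4 has {yellow,black,white} → green.
Cell (r5,c2): row 5 has {red,green,black,white}; column 2 has {red,blue} → yellow.
Cell (r5,c4): row 5 has {red,green,yellow,black,white}; column 4 has {green,yellow,black,white} → blue.
Cell (r6,c1): row 6 has {red,blue,black}; column 1 has {red,blue,green,white} → yellow.
Cell (r6,c5): row 6 has {red,blue,yellow,black}; column 5 has {red,yellow,black,white} → green.
Cell (r1,c3): row 1 has {blue,green,yellow}; column 3 has {red,blue,green,yellow,black} → white.
Cell (r1,c4): row 1 has {blue,green,yellow,white}; column 4 has {blue,green,yellow,black,white} → red.
Cell (r2,c1): row 2 has {red,yellow,white}; column 1 has {red,blue,green,yellow,white} → black.
Cell (r2,c2): row 2 has {red,yellow,black,white}; column 2 has {red,blue,yellow} → green.
Cell (r2,c5): row 2 has {red,green,yellow,black,white}; column 5 has {red,green,yellow,black,white} → blue.
Cell (r6,c2): row 6 has {red,blue,green,yellow,black}; column 2 has {red,blue,green,yellow} → white.
Cell (r1,c2): row 1 has {red,blue,green,yellow,white}; column 2 has {red,blue,green,yellow,white} → black.

green black white red yellow blue / black green red white blue yellow / red blue black yellow white green / blue red yellow green black white / white yellow green blue red black / yellow white blue black green red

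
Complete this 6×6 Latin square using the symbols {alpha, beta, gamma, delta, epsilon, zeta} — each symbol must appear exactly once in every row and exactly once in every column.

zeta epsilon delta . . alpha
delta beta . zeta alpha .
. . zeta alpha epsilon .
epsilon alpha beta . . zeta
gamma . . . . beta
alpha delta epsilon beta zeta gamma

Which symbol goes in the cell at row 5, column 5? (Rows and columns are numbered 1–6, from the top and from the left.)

delta

(r1,c4) = gamma
(r1,c5) = beta
(r2,c3) = gamma
(r2,c6) = epsilon
(r3,c1) = beta
(r3,c2) = gamma
(r3,c6) = delta
(r4,c4) = delta
(r4,c5) = gamma
(r5,c2) = zeta
(r5,c3) = alpha
(r5,c4) = epsilon
(r5,c5) = delta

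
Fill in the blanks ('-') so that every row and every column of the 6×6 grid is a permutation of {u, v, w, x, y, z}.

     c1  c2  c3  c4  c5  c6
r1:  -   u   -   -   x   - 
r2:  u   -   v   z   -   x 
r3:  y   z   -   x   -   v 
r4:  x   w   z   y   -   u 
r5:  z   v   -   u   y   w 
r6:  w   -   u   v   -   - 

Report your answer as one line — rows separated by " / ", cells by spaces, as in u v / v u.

(r1,c1) = v
(r1,c4) = w
(r2,c2) = y
(r2,c5) = w
(r3,c3) = w
(r3,c5) = u
(r4,c5) = v
(r5,c3) = x
(r6,c2) = x
(r6,c5) = z
(r6,c6) = y
(r1,c3) = y
(r1,c6) = z

v u y w x z / u y v z w x / y z w x u v / x w z y v u / z v x u y w / w x u v z y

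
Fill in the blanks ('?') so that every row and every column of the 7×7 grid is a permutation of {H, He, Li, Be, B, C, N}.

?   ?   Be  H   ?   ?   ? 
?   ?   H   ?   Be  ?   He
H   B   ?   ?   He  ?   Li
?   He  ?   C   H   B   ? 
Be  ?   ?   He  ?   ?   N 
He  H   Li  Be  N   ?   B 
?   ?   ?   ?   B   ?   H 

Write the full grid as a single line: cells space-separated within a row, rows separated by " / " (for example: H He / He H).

(r1,c7) = C
(r3,c4) = N
(r4,c3) = N
(r4,c7) = Be
(r6,c6) = C
(r7,c4) = Li
(r1,c5) = Li
(r2,c4) = B
(r3,c3) = C
(r3,c6) = Be
(r4,c1) = Li
(r5,c3) = B
(r5,c5) = C
(r7,c3) = He
(r7,c6) = N
(r1,c2) = N
(r1,c6) = He
(r2,c6) = Li
(r5,c2) = Li
(r5,c6) = H
(r7,c1) = C
(r7,c2) = Be
(r1,c1) = B
(r2,c1) = N
(r2,c2) = C

B N Be H Li He C / N C H B Be Li He / H B C N He Be Li / Li He N C H B Be / Be Li B He C H N / He H Li Be N C B / C Be He Li B N H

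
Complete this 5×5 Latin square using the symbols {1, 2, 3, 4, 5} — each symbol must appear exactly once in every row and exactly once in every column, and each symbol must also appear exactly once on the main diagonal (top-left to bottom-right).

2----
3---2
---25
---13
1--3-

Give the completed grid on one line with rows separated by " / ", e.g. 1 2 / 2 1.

2 3 4 5 1 / 3 5 1 4 2 / 4 1 3 2 5 / 5 4 2 1 3 / 1 2 5 3 4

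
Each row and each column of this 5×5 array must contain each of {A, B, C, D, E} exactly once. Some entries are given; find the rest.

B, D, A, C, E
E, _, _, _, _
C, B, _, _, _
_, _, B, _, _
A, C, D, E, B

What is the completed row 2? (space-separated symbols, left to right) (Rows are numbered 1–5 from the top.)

E A C B D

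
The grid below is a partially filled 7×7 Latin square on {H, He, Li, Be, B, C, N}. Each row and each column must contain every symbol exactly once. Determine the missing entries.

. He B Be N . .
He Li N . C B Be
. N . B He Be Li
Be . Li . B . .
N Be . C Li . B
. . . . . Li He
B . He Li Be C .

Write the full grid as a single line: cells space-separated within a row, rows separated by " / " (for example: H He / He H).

(r1,c6) = H
(r1,c7) = C
(r2,c4) = H
(r5,c3) = H
(r5,c6) = He
(r6,c4) = N
(r6,c5) = H
(r7,c2) = H
(r7,c7) = N
(r1,c1) = Li
(r3,c3) = C
(r4,c2) = C
(r4,c4) = He
(r4,c6) = N
(r4,c7) = H
(r6,c1) = C
(r6,c2) = B
(r6,c3) = Be
(r3,c1) = H

Li He B Be N H C / He Li N H C B Be / H N C B He Be Li / Be C Li He B N H / N Be H C Li He B / C B Be N H Li He / B H He Li Be C N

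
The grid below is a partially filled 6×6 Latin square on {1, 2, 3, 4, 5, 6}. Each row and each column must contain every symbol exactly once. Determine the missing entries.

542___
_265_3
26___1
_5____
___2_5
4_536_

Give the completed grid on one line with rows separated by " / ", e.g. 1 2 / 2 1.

5 4 2 1 3 6 / 1 2 6 5 4 3 / 2 6 3 4 5 1 / 3 5 1 6 2 4 / 6 3 4 2 1 5 / 4 1 5 3 6 2

At row 1, column 6: row 1 has {2,4,5}; column 6 has {1,3,5}; that leaves 6.
At row 2, column 1: row 2 has {2,3,5,6}; column 1 has {2,4,5}; that leaves 1.
At row 2, column 5: row 2 has {1,2,3,5,6}; column 5 has {6}; that leaves 4.
At row 3, column 4: row 3 has {1,2,6}; column 4 has {2,3,5}; that leaves 4.
At row 6, column 2: row 6 has {3,4,5,6}; column 2 has {2,4,5,6}; that leaves 1.
At row 6, column 6: row 6 has {1,3,4,5,6}; column 6 has {1,3,5,6}; that leaves 2.
At row 1, column 4: row 1 has {2,4,5,6}; column 4 has {2,3,4,5}; that leaves 1.
At row 1, column 5: row 1 has {1,2,4,5,6}; column 5 has {4,6}; that leaves 3.
At row 3, column 3: row 3 has {1,2,4,6}; column 3 has {2,5,6}; that leaves 3.
At row 3, column 5: row 3 has {1,2,3,4,6}; column 5 has {3,4,6}; that leaves 5.
At row 4, column 4: row 4 has {5}; column 4 has {1,2,3,4,5}; that leaves 6.
At row 4, column 6: row 4 has {5,6}; column 6 has {1,2,3,5,6}; that leaves 4.
At row 5, column 2: row 5 has {2,5}; column 2 has {1,2,4,5,6}; that leaves 3.
At row 5, column 5: row 5 has {2,3,5}; column 5 has {3,4,5,6}; that leaves 1.
At row 4, column 1: row 4 has {4,5,6}; column 1 has {1,2,4,5}; that leaves 3.
At row 4, column 3: row 4 has {3,4,5,6}; column 3 has {2,3,5,6}; that leaves 1.
At row 4, column 5: row 4 has {1,3,4,5,6}; column 5 has {1,3,4,5,6}; that leaves 2.
At row 5, column 1: row 5 has {1,2,3,5}; column 1 has {1,2,3,4,5}; that leaves 6.
At row 5, column 3: row 5 has {1,2,3,5,6}; column 3 has {1,2,3,5,6}; that leaves 4.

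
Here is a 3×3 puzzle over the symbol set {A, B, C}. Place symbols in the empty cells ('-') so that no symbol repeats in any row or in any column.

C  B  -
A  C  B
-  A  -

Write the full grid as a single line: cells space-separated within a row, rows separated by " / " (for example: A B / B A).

C B A / A C B / B A C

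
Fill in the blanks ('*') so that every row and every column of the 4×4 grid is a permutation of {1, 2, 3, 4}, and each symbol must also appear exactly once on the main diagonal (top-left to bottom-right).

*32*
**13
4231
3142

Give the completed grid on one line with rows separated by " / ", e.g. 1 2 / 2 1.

1 3 2 4 / 2 4 1 3 / 4 2 3 1 / 3 1 4 2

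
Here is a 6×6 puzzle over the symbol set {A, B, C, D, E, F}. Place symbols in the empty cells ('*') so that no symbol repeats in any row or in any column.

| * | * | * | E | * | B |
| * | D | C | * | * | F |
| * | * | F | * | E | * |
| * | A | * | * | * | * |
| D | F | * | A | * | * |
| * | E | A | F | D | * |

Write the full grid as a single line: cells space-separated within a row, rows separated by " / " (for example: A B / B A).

A C D E F B / E D C B A F / C B F D E A / F A E C B D / D F B A C E / B E A F D C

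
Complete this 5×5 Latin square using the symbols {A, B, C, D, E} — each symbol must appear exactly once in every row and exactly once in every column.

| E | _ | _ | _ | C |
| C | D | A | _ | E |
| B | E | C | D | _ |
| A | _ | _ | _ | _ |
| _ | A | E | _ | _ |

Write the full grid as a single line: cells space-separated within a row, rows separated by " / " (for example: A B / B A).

E B D A C / C D A B E / B E C D A / A C B E D / D A E C B

(r1,c2): row 1 has {C,E}; column 2 has {A,D,E}, so it must be B.
(r1,c3): row 1 has {B,C,E}; column 3 has {A,C,E}, so it must be D.
(r1,c4): row 1 has {B,C,D,E}; column 4 has {D}, so it must be A.
(r2,c4): row 2 has {A,C,D,E}; column 4 has {A,D}, so it must be B.
(r3,c5): row 3 has {B,C,D,E}; column 5 has {C,E}, so it must be A.
(r4,c2): row 4 has {A}; column 2 has {A,B,D,E}, so it must be C.
(r4,c3): row 4 has {A,C}; column 3 has {A,C,D,E}, so it must be B.
(r4,c4): row 4 has {A,B,C}; column 4 has {A,B,D}, so it must be E.
(r4,c5): row 4 has {A,B,C,E}; column 5 has {A,C,E}, so it must be D.
(r5,c1): row 5 has {A,E}; column 1 has {A,B,C,E}, so it must be D.
(r5,c4): row 5 has {A,D,E}; column 4 has {A,B,D,E}, so it must be C.
(r5,c5): row 5 has {A,C,D,E}; column 5 has {A,C,D,E}, so it must be B.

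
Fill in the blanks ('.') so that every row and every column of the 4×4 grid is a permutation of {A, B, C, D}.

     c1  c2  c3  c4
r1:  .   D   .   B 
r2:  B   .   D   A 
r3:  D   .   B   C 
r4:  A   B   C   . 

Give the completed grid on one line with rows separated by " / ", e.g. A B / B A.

C D A B / B C D A / D A B C / A B C D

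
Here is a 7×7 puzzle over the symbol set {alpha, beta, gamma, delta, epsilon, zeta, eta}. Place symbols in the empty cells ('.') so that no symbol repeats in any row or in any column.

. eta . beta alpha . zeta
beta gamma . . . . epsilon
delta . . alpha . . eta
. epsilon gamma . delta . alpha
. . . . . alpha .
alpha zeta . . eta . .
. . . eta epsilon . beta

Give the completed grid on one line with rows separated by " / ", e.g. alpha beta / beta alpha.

epsilon eta delta beta alpha gamma zeta / beta gamma alpha delta zeta eta epsilon / delta beta epsilon alpha gamma zeta eta / eta epsilon gamma zeta delta beta alpha / zeta delta eta epsilon beta alpha gamma / alpha zeta beta gamma eta epsilon delta / gamma alpha zeta eta epsilon delta beta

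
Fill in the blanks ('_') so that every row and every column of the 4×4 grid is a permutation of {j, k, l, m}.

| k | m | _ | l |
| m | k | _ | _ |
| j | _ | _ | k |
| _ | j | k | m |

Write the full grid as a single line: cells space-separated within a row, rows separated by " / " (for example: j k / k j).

k m j l / m k l j / j l m k / l j k m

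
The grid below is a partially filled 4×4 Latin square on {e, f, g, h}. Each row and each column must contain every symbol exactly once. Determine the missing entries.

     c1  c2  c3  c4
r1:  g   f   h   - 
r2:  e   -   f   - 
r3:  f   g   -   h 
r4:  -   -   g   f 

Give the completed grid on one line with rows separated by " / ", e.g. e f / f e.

g f h e / e h f g / f g e h / h e g f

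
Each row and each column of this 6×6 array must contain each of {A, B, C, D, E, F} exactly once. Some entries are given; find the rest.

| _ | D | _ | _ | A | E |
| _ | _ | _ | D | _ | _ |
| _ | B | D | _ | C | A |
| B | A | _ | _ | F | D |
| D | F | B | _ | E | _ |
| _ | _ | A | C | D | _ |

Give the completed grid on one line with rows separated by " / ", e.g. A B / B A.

C D F B A E / A C E D B F / E B D F C A / B A C E F D / D F B A E C / F E A C D B

(r2,c5) = B
(r4,c4) = E
(r5,c4) = A
(r5,c6) = C
(r6,c2) = E
(r2,c2) = C
(r2,c6) = F
(r3,c4) = F
(r4,c3) = C
(r6,c1) = F
(r6,c6) = B
(r1,c1) = C
(r1,c3) = F
(r1,c4) = B
(r2,c3) = E
(r3,c1) = E
(r2,c1) = A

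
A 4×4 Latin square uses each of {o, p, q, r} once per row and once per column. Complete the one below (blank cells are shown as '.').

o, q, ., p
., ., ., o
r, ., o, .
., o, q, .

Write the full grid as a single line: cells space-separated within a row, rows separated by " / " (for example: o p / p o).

o q r p / q r p o / r p o q / p o q r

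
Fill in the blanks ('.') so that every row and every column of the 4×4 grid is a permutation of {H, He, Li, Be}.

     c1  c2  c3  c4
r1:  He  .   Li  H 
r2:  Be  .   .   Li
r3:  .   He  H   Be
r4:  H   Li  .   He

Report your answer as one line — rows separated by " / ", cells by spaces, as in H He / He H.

He Be Li H / Be H He Li / Li He H Be / H Li Be He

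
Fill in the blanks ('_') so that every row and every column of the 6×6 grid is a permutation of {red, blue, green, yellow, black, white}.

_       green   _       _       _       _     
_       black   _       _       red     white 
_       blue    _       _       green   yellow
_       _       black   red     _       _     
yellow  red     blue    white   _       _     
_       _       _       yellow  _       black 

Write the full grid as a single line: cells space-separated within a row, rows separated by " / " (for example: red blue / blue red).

black green white blue yellow red / blue black yellow green red white / white blue red black green yellow / green yellow black red white blue / yellow red blue white black green / red white green yellow blue black

(r3,c4): row 3 has {blue,green,yellow}; column 4 has {red,yellow,white}, so it must be black.
(r5,c5): row 5 has {red,blue,yellow,white}; column 5 has {red,green}, so it must be black.
(r5,c6): row 5 has {red,blue,yellow,black,white}; column 6 has {yellow,black,white}, so it must be green.
(r6,c2): row 6 has {yellow,black}; column 2 has {red,blue,green,black}, so it must be white.
(r6,c5): row 6 has {yellow,black,white}; column 5 has {red,green,black}, so it must be blue.
(r1,c4): row 1 has {green}; column 4 has {red,yellow,black,white}, so it must be blue.
(r1,c6): row 1 has {blue,green}; column 6 has {green,yellow,black,white}, so it must be red.
(r2,c4): row 2 has {red,black,white}; column 4 has {red,blue,yellow,black,white}, so it must be green.
(r4,c2): row 4 has {red,black}; column 2 has {red,blue,green,black,white}, so it must be yellow.
(r4,c5): row 4 has {red,yellow,black}; column 5 has {red,blue,green,black}, so it must be white.
(r4,c6): row 4 has {red,yellow,black,white}; column 6 has {red,green,yellow,black,white}, so it must be blue.
(r1,c5): row 1 has {red,blue,green}; column 5 has {red,blue,green,black,white}, so it must be yellow.
(r2,c1): row 2 has {red,green,black,white}; column 1 has {yellow}, so it must be blue.
(r2,c3): row 2 has {red,blue,green,black,white}; column 3 has {blue,black}, so it must be yellow.
(r4,c1): row 4 has {red,blue,yellow,black,white}; column 1 has {blue,yellow}, so it must be green.
(r6,c1): row 6 has {blue,yellow,black,white}; column 1 has {blue,green,yellow}, so it must be red.
(r6,c3): row 6 has {red,blue,yellow,black,white}; column 3 has {blue,yellow,black}, so it must be green.
(r1,c3): row 1 has {red,blue,green,yellow}; column 3 has {blue,green,yellow,black}, so it must be white.
(r3,c1): row 3 has {blue,green,yellow,black}; column 1 has {red,blue,green,yellow}, so it must be white.
(r3,c3): row 3 has {blue,green,yellow,black,white}; column 3 has {blue,green,yellow,black,white}, so it must be red.
(r1,c1): row 1 has {red,blue,green,yellow,white}; column 1 has {red,blue,green,yellow,white}, so it must be black.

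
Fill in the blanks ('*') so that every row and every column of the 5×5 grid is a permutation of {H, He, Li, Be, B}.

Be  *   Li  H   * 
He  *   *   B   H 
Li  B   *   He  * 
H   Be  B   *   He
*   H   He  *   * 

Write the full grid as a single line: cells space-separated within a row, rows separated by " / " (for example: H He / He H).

(r1,c2) = He
(r1,c5) = B
(r2,c2) = Li
(r2,c3) = Be
(r3,c3) = H
(r3,c5) = Be
(r4,c4) = Li
(r5,c1) = B
(r5,c4) = Be
(r5,c5) = Li

Be He Li H B / He Li Be B H / Li B H He Be / H Be B Li He / B H He Be Li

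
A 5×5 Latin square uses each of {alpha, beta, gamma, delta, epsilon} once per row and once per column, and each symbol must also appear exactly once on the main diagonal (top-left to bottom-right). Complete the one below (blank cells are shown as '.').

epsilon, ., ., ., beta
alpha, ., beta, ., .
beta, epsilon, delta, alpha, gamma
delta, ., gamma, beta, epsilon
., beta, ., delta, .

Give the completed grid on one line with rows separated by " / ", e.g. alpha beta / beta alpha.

epsilon delta alpha gamma beta / alpha gamma beta epsilon delta / beta epsilon delta alpha gamma / delta alpha gamma beta epsilon / gamma beta epsilon delta alpha

Cell (r1,c3): row 1 has {beta,epsilon}; column 3 has {beta,gamma,delta} → alpha.
Cell (r1,c4): row 1 has {alpha,beta,epsilon}; column 4 has {alpha,beta,delta} → gamma.
Cell (r2,c2): row 2 has {alpha,beta}; column 2 has {beta,epsilon}; the diagonal has {beta,delta,epsilon} → gamma.
Cell (r2,c4): row 2 has {alpha,beta,gamma}; column 4 has {alpha,beta,gamma,delta} → epsilon.
Cell (r2,c5): row 2 has {alpha,beta,gamma,epsilon}; column 5 has {beta,gamma,epsilon} → delta.
Cell (r4,c2): row 4 has {beta,gamma,delta,epsilon}; column 2 has {beta,gamma,epsilon} → alpha.
Cell (r5,c1): row 5 has {beta,delta}; column 1 has {alpha,beta,delta,epsilon} → gamma.
Cell (r5,c3): row 5 has {beta,gamma,delta}; column 3 has {alpha,beta,gamma,delta} → epsilon.
Cell (r5,c5): row 5 has {beta,gamma,delta,epsilon}; column 5 has {beta,gamma,delta,epsilon}; the diagonal has {beta,gamma,delta,epsilon} → alpha.
Cell (r1,c2): row 1 has {alpha,beta,gamma,epsilon}; column 2 has {alpha,beta,gamma,epsilon} → delta.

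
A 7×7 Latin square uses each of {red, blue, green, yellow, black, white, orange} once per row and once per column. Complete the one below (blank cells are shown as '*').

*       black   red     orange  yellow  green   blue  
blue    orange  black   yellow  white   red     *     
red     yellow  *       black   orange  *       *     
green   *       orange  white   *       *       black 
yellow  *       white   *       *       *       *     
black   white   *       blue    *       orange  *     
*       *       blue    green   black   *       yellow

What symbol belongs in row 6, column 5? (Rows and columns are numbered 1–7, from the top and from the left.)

green

(r1,c1) = white
(r2,c7) = green
(r3,c3) = green
(r3,c7) = white
(r5,c4) = red
(r5,c7) = orange
(r6,c3) = yellow
(r6,c7) = red
(r7,c1) = orange
(r7,c2) = red
(r7,c6) = white
(r3,c6) = blue
(r4,c2) = blue
(r4,c5) = red
(r4,c6) = yellow
(r5,c2) = green
(r5,c5) = blue
(r5,c6) = black
(r6,c5) = green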